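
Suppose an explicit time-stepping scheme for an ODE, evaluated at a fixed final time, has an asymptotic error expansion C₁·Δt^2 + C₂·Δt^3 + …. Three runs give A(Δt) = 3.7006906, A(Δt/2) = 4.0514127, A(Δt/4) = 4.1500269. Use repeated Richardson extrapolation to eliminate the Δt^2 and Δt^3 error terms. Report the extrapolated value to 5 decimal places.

4.18498

First eliminate the Δt^2 term (factor 2^2 = 4):
  B₁ = (4·4.0514127 − 3.7006906)/3 = 4.1683201
  B₂ = (4·4.1500269 − 4.0514127)/3 = 4.1828983
Then eliminate the Δt^3 term (factor 2^3 = 8):
  (8·4.1828983 − 4.1683201)/7 = 4.1849809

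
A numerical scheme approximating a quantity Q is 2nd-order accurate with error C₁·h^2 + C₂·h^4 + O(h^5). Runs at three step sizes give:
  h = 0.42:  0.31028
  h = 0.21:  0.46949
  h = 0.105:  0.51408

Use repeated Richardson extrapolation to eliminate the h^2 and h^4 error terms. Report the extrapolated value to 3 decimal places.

First eliminate the h^2 term (factor 2^2 = 4):
  B₁ = (4·0.46949 − 0.31028)/3 = 0.52256
  B₂ = (4·0.51408 − 0.46949)/3 = 0.52894
Then eliminate the h^4 term (factor 2^4 = 16):
  (16·0.52894 − 0.52256)/15 = 0.52937

0.529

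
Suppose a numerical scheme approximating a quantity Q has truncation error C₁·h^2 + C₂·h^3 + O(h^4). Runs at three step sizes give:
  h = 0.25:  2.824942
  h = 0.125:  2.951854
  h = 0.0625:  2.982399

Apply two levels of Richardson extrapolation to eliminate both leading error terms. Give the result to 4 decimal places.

First eliminate the h^2 term (factor 2^2 = 4):
  B₁ = (4·2.951854 − 2.824942)/3 = 2.994158
  B₂ = (4·2.982399 − 2.951854)/3 = 2.992581
Then eliminate the h^3 term (factor 2^3 = 8):
  (8·2.992581 − 2.994158)/7 = 2.992356

2.9924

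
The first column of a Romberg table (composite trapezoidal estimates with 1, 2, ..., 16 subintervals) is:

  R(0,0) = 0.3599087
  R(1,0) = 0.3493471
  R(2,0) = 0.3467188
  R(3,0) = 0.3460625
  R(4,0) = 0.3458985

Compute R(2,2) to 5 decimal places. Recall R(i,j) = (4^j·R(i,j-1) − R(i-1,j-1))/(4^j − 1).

0.34584

Richardson extrapolation on the trapezoidal column (denominator 4−1=3):
R(1,1) = (4·0.3493471 − 0.3599087) / 3 = 0.3458266
R(2,1) = 0.3467188 + (0.3467188 − 0.3493471)/3 = 0.3458427
R(2,2) = (16·0.3458427 − 0.3458266) / 15 = 0.3458438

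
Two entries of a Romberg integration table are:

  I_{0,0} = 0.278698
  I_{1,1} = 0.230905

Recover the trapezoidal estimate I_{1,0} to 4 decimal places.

From I_{1,1} = (4·I_{1,0} − I_{0,0})/3, solve for I_{1,0}:
4·I_{1,0} = 3·0.230905 + 0.278698 = 0.971413
I_{1,0} = 0.242853

0.2429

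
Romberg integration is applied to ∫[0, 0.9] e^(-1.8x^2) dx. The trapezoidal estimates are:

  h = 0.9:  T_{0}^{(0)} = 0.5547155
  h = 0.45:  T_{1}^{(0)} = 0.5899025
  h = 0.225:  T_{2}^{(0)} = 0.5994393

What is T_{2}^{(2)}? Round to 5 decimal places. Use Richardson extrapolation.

Richardson extrapolation on the trapezoidal column (denominator 4−1=3):
T_{1}^{(1)} = (4·0.5899025 − 0.5547155) / 3 = 0.6016315
T_{2}^{(1)} = 0.5994393 + (0.5994393 − 0.5899025)/3 = 0.6026182
T_{2}^{(2)} = 0.6026182 + (0.6026182 − 0.6016315)/15 = 0.6026840

0.60268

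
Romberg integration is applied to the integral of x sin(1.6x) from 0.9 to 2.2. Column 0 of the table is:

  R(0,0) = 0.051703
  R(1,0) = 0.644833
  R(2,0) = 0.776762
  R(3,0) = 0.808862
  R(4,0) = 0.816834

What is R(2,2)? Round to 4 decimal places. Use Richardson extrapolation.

0.8193

Richardson extrapolation on the trapezoidal column (denominator 4−1=3):
R(1,1) = 0.644833 + (0.644833 − 0.051703)/3 = 0.842543
R(2,1) = (4·0.776762 − 0.644833) / 3 = 0.820738
R(2,2) = 0.820738 + (0.820738 − 0.842543)/15 = 0.819284
(Column j=1 coincides with Simpson's rule on the same nodes.)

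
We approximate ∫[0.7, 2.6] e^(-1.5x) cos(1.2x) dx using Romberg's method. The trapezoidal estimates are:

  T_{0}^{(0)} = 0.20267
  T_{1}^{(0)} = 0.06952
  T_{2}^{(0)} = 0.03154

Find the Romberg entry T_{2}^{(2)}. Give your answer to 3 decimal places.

T_{1}^{(1)} = (4·0.06952 − 0.20267) / 3 = 0.02514
T_{2}^{(1)} = (4·0.03154 − 0.06952) / 3 = 0.01888
T_{2}^{(2)} = 0.01888 + (0.01888 − 0.02514)/15 = 0.01846

0.018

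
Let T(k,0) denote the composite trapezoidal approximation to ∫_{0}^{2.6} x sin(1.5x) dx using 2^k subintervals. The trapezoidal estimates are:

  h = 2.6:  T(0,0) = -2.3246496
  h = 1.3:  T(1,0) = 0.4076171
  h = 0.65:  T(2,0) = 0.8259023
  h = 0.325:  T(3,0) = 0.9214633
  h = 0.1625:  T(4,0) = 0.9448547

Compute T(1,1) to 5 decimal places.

1.31837

T(1,1) = (4·0.4076171 − (-2.3246496)) / 3 = 1.3183727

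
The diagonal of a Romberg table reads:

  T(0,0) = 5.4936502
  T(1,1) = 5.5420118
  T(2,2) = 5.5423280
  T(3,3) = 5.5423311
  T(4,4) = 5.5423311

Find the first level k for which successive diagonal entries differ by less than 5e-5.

|T(1,1) − T(0,0)| = 0.0483616 ≥ 5e-5
|T(2,2) − T(1,1)| = 0.0003162 ≥ 5e-5
|T(3,3) − T(2,2)| = 0.0000031 < 5e-5

k = 3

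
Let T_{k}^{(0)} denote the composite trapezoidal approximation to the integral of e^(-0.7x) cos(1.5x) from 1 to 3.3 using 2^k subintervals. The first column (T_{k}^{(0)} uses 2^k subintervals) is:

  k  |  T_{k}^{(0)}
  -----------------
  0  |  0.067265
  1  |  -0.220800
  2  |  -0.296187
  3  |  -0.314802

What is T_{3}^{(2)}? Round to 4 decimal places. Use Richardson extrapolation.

-0.3210

Richardson extrapolation on the trapezoidal column (denominator 4−1=3):
T_{2}^{(1)} = (4·(-0.296187) − (-0.220800)) / 3 = -0.321316
T_{3}^{(1)} = -0.314802 + (-0.314802 − (-0.296187))/3 = -0.321007
T_{3}^{(2)} = (16·(-0.321007) − (-0.321316)) / 15 = -0.320986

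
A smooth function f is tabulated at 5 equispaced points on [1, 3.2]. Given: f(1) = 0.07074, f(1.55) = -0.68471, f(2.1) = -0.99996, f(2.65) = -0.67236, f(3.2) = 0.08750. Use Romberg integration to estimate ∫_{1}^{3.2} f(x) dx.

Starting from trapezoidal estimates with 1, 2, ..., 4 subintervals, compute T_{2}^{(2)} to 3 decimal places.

-1.328

T_{0}^{(0)} (trapezoid, 1 panel, h=2.2000): 0.17406
T_{1}^{(0)} (trapezoid, 2 panels, h=1.1000): -1.01292
T_{2}^{(0)} (trapezoid, 4 panels, h=0.5500): -1.25285
T_{1}^{(1)} = -1.01292 + (-1.01292 − 0.17406)/3 = -1.40858
T_{2}^{(1)} = -1.25285 + (-1.25285 − (-1.01292))/3 = -1.33283
T_{2}^{(2)} = -1.33283 + (-1.33283 − (-1.40858))/15 = -1.32778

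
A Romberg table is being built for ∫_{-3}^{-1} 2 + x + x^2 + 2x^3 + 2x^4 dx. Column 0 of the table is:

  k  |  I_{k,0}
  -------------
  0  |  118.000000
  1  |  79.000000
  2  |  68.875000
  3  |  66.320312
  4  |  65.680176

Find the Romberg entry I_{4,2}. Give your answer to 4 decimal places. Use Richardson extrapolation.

I_{3,1} = 66.320312 + (66.320312 − 68.875000)/3 = 65.468749
I_{4,1} = (4·65.680176 − 66.320312) / 3 = 65.466797
I_{4,2} = (16·65.466797 − 65.468749) / 15 = 65.466667

65.4667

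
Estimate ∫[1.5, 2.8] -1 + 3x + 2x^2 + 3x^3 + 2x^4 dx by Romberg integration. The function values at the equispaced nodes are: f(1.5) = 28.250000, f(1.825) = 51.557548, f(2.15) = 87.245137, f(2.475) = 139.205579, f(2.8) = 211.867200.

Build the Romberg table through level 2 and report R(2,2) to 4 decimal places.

R(0,0) (trapezoid, 1 panel, h=1.3000): 156.076180
R(1,0) (trapezoid, 2 panels, h=0.6500): 134.747429
R(2,0) (trapezoid, 4 panels, h=0.3250): 129.371731
R(1,1) = 134.747429 + (134.747429 − 156.076180)/3 = 127.637845
R(2,1) = 129.371731 + (129.371731 − 134.747429)/3 = 127.579832
R(2,2) = 127.579832 + (127.579832 − 127.637845)/15 = 127.575964

127.5760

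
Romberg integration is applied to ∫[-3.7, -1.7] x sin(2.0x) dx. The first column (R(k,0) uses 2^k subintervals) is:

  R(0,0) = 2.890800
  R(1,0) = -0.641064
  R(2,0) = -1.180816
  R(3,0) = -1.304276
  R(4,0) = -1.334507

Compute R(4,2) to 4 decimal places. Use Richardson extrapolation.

-1.3445

R(3,1) = (4·(-1.304276) − (-1.180816)) / 3 = -1.345429
R(4,1) = (4·(-1.334507) − (-1.304276)) / 3 = -1.344584
R(4,2) = (16·(-1.344584) − (-1.345429)) / 15 = -1.344528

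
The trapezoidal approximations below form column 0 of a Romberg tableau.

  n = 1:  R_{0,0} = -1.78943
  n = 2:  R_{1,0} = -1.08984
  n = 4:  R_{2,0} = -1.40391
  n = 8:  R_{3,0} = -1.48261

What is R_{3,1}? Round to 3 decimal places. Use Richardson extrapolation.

Richardson extrapolation on the trapezoidal column (denominator 4−1=3):
R_{3,1} = -1.48261 + (-1.48261 − (-1.40391))/3 = -1.50884

-1.509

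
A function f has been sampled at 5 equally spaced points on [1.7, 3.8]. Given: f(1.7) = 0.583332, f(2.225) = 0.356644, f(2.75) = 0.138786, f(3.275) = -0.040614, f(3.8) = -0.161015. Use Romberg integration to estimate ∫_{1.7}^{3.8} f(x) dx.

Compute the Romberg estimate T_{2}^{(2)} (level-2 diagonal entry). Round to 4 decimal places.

T_{0}^{(0)} (trapezoid, 1 panel, h=2.1000): 0.443433
T_{1}^{(0)} (trapezoid, 2 panels, h=1.0500): 0.367442
T_{2}^{(0)} (trapezoid, 4 panels, h=0.5250): 0.349637
T_{1}^{(1)} = 0.367442 + (0.367442 − 0.443433)/3 = 0.342112
T_{2}^{(1)} = 0.349637 + (0.349637 − 0.367442)/3 = 0.343702
T_{2}^{(2)} = 0.343702 + (0.343702 − 0.342112)/15 = 0.343808

0.3438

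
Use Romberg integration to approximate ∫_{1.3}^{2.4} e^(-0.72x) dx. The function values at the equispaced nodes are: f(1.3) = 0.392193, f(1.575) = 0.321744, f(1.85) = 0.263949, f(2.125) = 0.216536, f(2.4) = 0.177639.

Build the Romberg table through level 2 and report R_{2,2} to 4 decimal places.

R_{0,0} (trapezoid, 1 panel, h=1.1000): 0.313408
R_{1,0} (trapezoid, 2 panels, h=0.5500): 0.301876
R_{2,0} (trapezoid, 4 panels, h=0.2750): 0.298965
R_{1,1} = 0.301876 + (0.301876 − 0.313408)/3 = 0.298032
R_{2,1} = 0.298965 + (0.298965 − 0.301876)/3 = 0.297995
R_{2,2} = 0.297995 + (0.297995 − 0.298032)/15 = 0.297993

0.2980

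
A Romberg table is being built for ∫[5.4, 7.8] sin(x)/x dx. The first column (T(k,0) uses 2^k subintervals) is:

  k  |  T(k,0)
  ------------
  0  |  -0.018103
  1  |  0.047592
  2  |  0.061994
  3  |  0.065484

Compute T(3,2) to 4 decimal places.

Richardson extrapolation on the trapezoidal column (denominator 4−1=3):
T(2,1) = 0.061994 + (0.061994 − 0.047592)/3 = 0.066795
T(3,1) = 0.065484 + (0.065484 − 0.061994)/3 = 0.066647
T(3,2) = (16·0.066647 − 0.066795) / 15 = 0.066637

0.0666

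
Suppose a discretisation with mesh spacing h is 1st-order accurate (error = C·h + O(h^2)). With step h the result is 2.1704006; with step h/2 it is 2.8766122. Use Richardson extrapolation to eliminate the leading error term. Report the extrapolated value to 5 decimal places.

3.58282

The leading error scales as h; refining by a factor of 2 reduces it by 2^1 = 2.
Extrapolated value = (2·A(h/2) − A(h)) / (2 − 1)
= (2·2.8766122 − 2.1704006) / 1
= 3.5828238 / 1 = 3.5828238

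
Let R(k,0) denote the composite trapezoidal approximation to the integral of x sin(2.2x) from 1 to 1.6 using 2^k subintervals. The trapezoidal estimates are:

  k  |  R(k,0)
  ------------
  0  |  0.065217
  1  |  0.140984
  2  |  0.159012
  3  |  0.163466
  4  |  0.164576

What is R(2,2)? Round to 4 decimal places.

Richardson extrapolation on the trapezoidal column (denominator 4−1=3):
R(1,1) = (4·0.140984 − 0.065217) / 3 = 0.166240
R(2,1) = 0.159012 + (0.159012 − 0.140984)/3 = 0.165021
R(2,2) = 0.165021 + (0.165021 − 0.166240)/15 = 0.164940

0.1649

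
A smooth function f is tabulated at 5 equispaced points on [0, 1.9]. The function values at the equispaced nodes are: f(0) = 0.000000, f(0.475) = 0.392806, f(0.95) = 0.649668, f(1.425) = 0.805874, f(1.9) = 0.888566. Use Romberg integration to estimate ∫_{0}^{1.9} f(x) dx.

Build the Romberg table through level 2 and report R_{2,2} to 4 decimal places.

1.1057

R_{0,0} (trapezoid, 1 panel, h=1.9000): 0.844138
R_{1,0} (trapezoid, 2 panels, h=0.9500): 1.039253
R_{2,0} (trapezoid, 4 panels, h=0.4750): 1.089000
R_{1,1} = 1.039253 + (1.039253 − 0.844138)/3 = 1.104291
R_{2,1} = 1.089000 + (1.089000 − 1.039253)/3 = 1.105582
R_{2,2} = 1.105582 + (1.105582 − 1.104291)/15 = 1.105668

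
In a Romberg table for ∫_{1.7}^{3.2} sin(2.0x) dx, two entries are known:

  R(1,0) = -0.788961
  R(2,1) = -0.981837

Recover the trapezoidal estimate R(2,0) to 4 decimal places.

From R(2,1) = (4·R(2,0) − R(1,0))/3, solve for R(2,0):
4·R(2,0) = 3·(-0.981837) + (-0.788961) = -3.734472
R(2,0) = -0.933618

-0.9336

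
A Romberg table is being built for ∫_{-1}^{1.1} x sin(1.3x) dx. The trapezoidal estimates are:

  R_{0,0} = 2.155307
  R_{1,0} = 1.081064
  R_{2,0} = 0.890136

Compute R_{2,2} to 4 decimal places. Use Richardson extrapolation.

R_{1,1} = 1.081064 + (1.081064 − 2.155307)/3 = 0.722983
R_{2,1} = (4·0.890136 − 1.081064) / 3 = 0.826493
R_{2,2} = 0.826493 + (0.826493 − 0.722983)/15 = 0.833394

0.8334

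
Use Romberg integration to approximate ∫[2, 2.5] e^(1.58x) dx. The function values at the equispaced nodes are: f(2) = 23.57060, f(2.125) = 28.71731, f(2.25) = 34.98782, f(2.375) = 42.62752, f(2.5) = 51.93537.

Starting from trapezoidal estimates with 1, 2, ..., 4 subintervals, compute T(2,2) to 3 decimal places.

T(0,0) (trapezoid, 1 panel, h=0.5000): 18.87649
T(1,0) (trapezoid, 2 panels, h=0.2500): 18.18520
T(2,0) (trapezoid, 4 panels, h=0.1250): 18.01070
T(1,1) = 18.18520 + (18.18520 − 18.87649)/3 = 17.95477
T(2,1) = 18.01070 + (18.01070 − 18.18520)/3 = 17.95253
T(2,2) = 17.95253 + (17.95253 − 17.95477)/15 = 17.95238

17.952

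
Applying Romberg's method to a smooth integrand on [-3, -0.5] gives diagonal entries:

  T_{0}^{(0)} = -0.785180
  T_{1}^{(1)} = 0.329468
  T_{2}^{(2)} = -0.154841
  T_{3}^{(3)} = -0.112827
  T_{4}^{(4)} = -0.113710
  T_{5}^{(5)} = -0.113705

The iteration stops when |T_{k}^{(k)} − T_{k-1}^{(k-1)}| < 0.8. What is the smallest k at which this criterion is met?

k = 2

|T_{1}^{(1)} − T_{0}^{(0)}| = 1.114648 ≥ 0.8
|T_{2}^{(2)} − T_{1}^{(1)}| = 0.484309 < 0.8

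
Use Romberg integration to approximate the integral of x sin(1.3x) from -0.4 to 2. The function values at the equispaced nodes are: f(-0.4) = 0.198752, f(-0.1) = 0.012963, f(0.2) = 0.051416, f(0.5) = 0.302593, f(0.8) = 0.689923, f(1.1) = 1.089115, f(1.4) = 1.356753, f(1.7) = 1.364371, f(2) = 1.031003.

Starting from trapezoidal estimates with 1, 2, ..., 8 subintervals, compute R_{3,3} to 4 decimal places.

1.6503

R_{0,0} (trapezoid, 1 panel, h=2.4000): 1.475706
R_{1,0} (trapezoid, 2 panels, h=1.2000): 1.565761
R_{2,0} (trapezoid, 4 panels, h=0.6000): 1.627782
R_{3,0} (trapezoid, 8 panels, h=0.3000): 1.644603
R_{1,1} = 1.565761 + (1.565761 − 1.475706)/3 = 1.595779
R_{2,1} = 1.627782 + (1.627782 − 1.565761)/3 = 1.648456
R_{3,1} = 1.644603 + (1.644603 − 1.627782)/3 = 1.650210
R_{2,2} = 1.648456 + (1.648456 − 1.595779)/15 = 1.651968
R_{3,2} = 1.650210 + (1.650210 − 1.648456)/15 = 1.650327
R_{3,3} = 1.650327 + (1.650327 − 1.651968)/63 = 1.650301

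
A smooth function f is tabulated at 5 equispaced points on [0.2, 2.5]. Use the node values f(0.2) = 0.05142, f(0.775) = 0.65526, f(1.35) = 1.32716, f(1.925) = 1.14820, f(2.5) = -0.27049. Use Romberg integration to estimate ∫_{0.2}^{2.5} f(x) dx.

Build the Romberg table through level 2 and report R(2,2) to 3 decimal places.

1.843

R(0,0) (trapezoid, 1 panel, h=2.3000): -0.25193
R(1,0) (trapezoid, 2 panels, h=1.1500): 1.40027
R(2,0) (trapezoid, 4 panels, h=0.5750): 1.73712
R(1,1) = 1.40027 + (1.40027 − (-0.25193))/3 = 1.95100
R(2,1) = 1.73712 + (1.73712 − 1.40027)/3 = 1.84940
R(2,2) = 1.84940 + (1.84940 − 1.95100)/15 = 1.84263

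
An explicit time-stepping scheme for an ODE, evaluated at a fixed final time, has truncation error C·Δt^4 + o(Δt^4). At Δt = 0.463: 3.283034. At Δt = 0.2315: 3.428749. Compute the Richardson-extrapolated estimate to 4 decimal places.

3.4385

Extrapolated value = (16·A(Δt/2) − A(Δt)) / (16 − 1)
= (16·3.428749 − 3.283034) / 15
= 51.576950 / 15 = 3.438463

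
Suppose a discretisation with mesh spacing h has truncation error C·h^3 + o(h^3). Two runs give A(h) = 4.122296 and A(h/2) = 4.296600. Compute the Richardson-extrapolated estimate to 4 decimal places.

4.3215

The leading error scales as h^3; refining by a factor of 2 reduces it by 2^3 = 8.
Extrapolated value = (8·A(h/2) − A(h)) / (8 − 1)
= (8·4.296600 − 4.122296) / 7
= 30.250504 / 7 = 4.321501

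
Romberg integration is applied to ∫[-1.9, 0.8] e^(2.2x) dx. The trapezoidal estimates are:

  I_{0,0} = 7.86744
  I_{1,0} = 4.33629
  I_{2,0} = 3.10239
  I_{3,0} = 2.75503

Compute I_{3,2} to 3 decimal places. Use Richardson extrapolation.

2.636

I_{2,1} = 3.10239 + (3.10239 − 4.33629)/3 = 2.69109
I_{3,1} = 2.75503 + (2.75503 − 3.10239)/3 = 2.63924
I_{3,2} = (16·2.63924 − 2.69109) / 15 = 2.63578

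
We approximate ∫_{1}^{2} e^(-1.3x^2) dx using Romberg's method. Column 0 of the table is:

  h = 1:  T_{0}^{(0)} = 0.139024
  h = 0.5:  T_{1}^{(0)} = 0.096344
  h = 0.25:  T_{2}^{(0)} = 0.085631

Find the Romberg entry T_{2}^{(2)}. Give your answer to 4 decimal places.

0.0821

Richardson extrapolation on the trapezoidal column (denominator 4−1=3):
T_{1}^{(1)} = 0.096344 + (0.096344 − 0.139024)/3 = 0.082117
T_{2}^{(1)} = 0.085631 + (0.085631 − 0.096344)/3 = 0.082060
T_{2}^{(2)} = 0.082060 + (0.082060 − 0.082117)/15 = 0.082056
(Column j=1 coincides with Simpson's rule on the same nodes.)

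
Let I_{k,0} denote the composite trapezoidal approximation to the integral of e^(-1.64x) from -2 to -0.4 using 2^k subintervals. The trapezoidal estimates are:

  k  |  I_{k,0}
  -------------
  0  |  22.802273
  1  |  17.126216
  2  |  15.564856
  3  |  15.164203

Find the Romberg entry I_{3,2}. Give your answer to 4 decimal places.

15.0297

I_{2,1} = (4·15.564856 − 17.126216) / 3 = 15.044403
I_{3,1} = (4·15.164203 − 15.564856) / 3 = 15.030652
I_{3,2} = (16·15.030652 − 15.044403) / 15 = 15.029735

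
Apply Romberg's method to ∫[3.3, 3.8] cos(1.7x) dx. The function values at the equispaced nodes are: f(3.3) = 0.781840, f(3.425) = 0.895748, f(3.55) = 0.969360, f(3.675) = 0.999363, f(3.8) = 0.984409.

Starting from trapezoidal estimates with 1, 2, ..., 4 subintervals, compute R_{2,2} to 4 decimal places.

R_{0,0} (trapezoid, 1 panel, h=0.5000): 0.441562
R_{1,0} (trapezoid, 2 panels, h=0.2500): 0.463121
R_{2,0} (trapezoid, 4 panels, h=0.1250): 0.468449
R_{1,1} = 0.463121 + (0.463121 − 0.441562)/3 = 0.470307
R_{2,1} = 0.468449 + (0.468449 − 0.463121)/3 = 0.470225
R_{2,2} = 0.470225 + (0.470225 − 0.470307)/15 = 0.470220

0.4702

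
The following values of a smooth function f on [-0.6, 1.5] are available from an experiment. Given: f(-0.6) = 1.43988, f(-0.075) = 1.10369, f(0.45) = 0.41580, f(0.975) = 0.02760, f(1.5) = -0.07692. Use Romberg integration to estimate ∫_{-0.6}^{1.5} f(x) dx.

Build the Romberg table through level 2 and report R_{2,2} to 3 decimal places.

1.184

R_{0,0} (trapezoid, 1 panel, h=2.1000): 1.43111
R_{1,0} (trapezoid, 2 panels, h=1.0500): 1.15214
R_{2,0} (trapezoid, 4 panels, h=0.5250): 1.17000
R_{1,1} = 1.15214 + (1.15214 − 1.43111)/3 = 1.05915
R_{2,1} = 1.17000 + (1.17000 − 1.15214)/3 = 1.17595
R_{2,2} = 1.17595 + (1.17595 − 1.05915)/15 = 1.18374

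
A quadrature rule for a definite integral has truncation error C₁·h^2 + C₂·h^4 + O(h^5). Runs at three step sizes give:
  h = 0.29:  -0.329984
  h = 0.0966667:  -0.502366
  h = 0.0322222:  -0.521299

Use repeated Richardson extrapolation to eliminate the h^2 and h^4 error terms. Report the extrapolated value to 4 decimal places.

-0.5237

First eliminate the h^2 term (factor 3^2 = 9):
  B₁ = (9·(-0.502366) − (-0.329984))/8 = -0.523914
  B₂ = (9·(-0.521299) − (-0.502366))/8 = -0.523666
Then eliminate the h^4 term (factor 3^4 = 81):
  (81·(-0.523666) − (-0.523914))/80 = -0.523663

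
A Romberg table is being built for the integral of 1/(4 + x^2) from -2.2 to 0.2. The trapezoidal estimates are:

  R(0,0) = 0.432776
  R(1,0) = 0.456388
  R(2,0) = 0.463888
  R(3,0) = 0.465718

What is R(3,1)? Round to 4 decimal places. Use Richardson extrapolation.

0.4663

Richardson extrapolation on the trapezoidal column (denominator 4−1=3):
R(3,1) = (4·0.465718 − 0.463888) / 3 = 0.466328
(Column j=1 coincides with Simpson's rule on the same nodes.)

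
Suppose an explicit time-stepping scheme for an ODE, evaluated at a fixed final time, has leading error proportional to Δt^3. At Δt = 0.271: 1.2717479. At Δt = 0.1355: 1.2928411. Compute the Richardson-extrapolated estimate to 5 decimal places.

1.29585

Extrapolated value = (8·A(Δt/2) − A(Δt)) / (8 − 1)
= (8·1.2928411 − 1.2717479) / 7
= 9.0709809 / 7 = 1.2958544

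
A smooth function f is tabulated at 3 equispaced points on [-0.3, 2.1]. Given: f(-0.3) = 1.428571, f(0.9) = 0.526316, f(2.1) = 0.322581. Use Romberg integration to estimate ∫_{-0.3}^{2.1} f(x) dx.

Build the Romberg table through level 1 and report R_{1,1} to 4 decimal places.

R_{0,0} (trapezoid, 1 panel, h=2.4000): 2.101382
R_{1,0} (trapezoid, 2 panels, h=1.2000): 1.682270
R_{1,1} = 1.682270 + (1.682270 − 2.101382)/3 = 1.542566

1.5426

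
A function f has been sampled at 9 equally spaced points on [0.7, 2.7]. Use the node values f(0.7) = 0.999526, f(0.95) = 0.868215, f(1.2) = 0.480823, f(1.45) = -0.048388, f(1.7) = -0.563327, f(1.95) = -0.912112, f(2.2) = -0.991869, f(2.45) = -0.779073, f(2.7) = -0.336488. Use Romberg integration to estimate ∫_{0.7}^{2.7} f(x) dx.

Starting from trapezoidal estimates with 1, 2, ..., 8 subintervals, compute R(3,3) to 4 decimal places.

-0.4141

R(0,0) (trapezoid, 1 panel, h=2.0000): 0.663038
R(1,0) (trapezoid, 2 panels, h=1.0000): -0.231808
R(2,0) (trapezoid, 4 panels, h=0.5000): -0.371427
R(3,0) (trapezoid, 8 panels, h=0.2500): -0.403553
R(1,1) = -0.231808 + (-0.231808 − 0.663038)/3 = -0.530090
R(2,1) = -0.371427 + (-0.371427 − (-0.231808))/3 = -0.417967
R(3,1) = -0.403553 + (-0.403553 − (-0.371427))/3 = -0.414262
R(2,2) = -0.417967 + (-0.417967 − (-0.530090))/15 = -0.410492
R(3,2) = -0.414262 + (-0.414262 − (-0.417967))/15 = -0.414015
R(3,3) = -0.414015 + (-0.414015 − (-0.410492))/63 = -0.414071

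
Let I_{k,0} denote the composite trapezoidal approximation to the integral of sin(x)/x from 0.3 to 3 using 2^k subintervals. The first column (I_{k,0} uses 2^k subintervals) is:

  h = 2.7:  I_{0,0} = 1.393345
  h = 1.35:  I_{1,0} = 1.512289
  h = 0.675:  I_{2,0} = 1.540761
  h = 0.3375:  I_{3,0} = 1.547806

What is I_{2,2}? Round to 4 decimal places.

1.5501

I_{1,1} = 1.512289 + (1.512289 − 1.393345)/3 = 1.551937
I_{2,1} = (4·1.540761 − 1.512289) / 3 = 1.550252
I_{2,2} = (16·1.550252 − 1.551937) / 15 = 1.550140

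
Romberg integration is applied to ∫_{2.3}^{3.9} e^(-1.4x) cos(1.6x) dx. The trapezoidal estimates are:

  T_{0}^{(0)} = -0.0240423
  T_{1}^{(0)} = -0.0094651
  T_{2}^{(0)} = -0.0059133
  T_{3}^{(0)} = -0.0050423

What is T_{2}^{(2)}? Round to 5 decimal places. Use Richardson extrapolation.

T_{1}^{(1)} = -0.0094651 + (-0.0094651 − (-0.0240423))/3 = -0.0046060
T_{2}^{(1)} = -0.0059133 + (-0.0059133 − (-0.0094651))/3 = -0.0047294
T_{2}^{(2)} = (16·(-0.0047294) − (-0.0046060)) / 15 = -0.0047376

-0.00474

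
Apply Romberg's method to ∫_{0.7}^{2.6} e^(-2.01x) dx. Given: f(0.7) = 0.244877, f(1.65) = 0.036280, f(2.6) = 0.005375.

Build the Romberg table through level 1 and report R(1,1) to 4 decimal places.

0.1252

R(0,0) (trapezoid, 1 panel, h=1.9000): 0.237739
R(1,0) (trapezoid, 2 panels, h=0.9500): 0.153336
R(1,1) = 0.153336 + (0.153336 − 0.237739)/3 = 0.125202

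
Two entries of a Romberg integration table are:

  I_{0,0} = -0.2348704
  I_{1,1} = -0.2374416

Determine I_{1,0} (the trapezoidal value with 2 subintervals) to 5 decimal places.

-0.23680

From I_{1,1} = (4·I_{1,0} − I_{0,0})/3, solve for I_{1,0}:
4·I_{1,0} = 3·(-0.2374416) + (-0.2348704) = -0.9471952
I_{1,0} = -0.2367988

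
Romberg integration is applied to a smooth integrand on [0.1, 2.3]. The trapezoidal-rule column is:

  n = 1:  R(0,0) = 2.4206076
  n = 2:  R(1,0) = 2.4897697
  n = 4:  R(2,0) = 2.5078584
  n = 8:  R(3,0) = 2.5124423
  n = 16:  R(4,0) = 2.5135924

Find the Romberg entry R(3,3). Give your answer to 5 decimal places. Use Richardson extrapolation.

2.51398

R(1,1) = 2.4897697 + (2.4897697 − 2.4206076)/3 = 2.5128237
R(2,1) = (4·2.5078584 − 2.4897697) / 3 = 2.5138880
R(3,1) = (4·2.5124423 − 2.5078584) / 3 = 2.5139703
R(2,2) = 2.5138880 + (2.5138880 − 2.5128237)/15 = 2.5139590
R(3,2) = 2.5139703 + (2.5139703 − 2.5138880)/15 = 2.5139758
R(3,3) = (64·2.5139758 − 2.5139590) / 63 = 2.5139761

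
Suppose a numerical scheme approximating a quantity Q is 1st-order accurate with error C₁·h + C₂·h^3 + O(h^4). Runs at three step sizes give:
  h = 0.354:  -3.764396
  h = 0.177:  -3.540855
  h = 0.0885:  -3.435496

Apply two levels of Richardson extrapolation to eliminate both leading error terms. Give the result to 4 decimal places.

First eliminate the h term (factor 2^1 = 2):
  B₁ = (2·(-3.540855) − (-3.764396))/1 = -3.317314
  B₂ = (2·(-3.435496) − (-3.540855))/1 = -3.330137
Then eliminate the h^3 term (factor 2^3 = 8):
  (8·(-3.330137) − (-3.317314))/7 = -3.331969

-3.3320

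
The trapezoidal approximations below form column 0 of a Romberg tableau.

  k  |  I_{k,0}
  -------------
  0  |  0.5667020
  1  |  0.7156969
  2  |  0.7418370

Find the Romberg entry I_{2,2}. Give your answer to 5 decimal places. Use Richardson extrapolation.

0.74956

I_{1,1} = (4·0.7156969 − 0.5667020) / 3 = 0.7653619
I_{2,1} = (4·0.7418370 − 0.7156969) / 3 = 0.7505504
I_{2,2} = (16·0.7505504 − 0.7653619) / 15 = 0.7495630
(Column j=1 coincides with Simpson's rule on the same nodes.)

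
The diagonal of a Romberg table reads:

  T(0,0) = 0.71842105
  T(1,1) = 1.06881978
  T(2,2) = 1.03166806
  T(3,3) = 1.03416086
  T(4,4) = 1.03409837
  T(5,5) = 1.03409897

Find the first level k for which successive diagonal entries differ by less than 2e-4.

|T(1,1) − T(0,0)| = 0.35039873 ≥ 2e-4
|T(2,2) − T(1,1)| = 0.03715172 ≥ 2e-4
|T(3,3) − T(2,2)| = 0.00249280 ≥ 2e-4
|T(4,4) − T(3,3)| = 0.00006249 < 2e-4

k = 4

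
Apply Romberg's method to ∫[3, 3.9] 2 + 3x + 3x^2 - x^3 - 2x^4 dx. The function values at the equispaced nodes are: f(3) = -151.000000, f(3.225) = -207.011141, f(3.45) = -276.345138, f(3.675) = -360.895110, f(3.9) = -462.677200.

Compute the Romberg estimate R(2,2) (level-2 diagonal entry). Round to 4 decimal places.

-257.8488

R(0,0) (trapezoid, 1 panel, h=0.9000): -276.154740
R(1,0) (trapezoid, 2 panels, h=0.4500): -262.432682
R(2,0) (trapezoid, 4 panels, h=0.2250): -258.995248
R(1,1) = -262.432682 + (-262.432682 − (-276.154740))/3 = -257.858663
R(2,1) = -258.995248 + (-258.995248 − (-262.432682))/3 = -257.849437
R(2,2) = -257.849437 + (-257.849437 − (-257.858663))/15 = -257.848822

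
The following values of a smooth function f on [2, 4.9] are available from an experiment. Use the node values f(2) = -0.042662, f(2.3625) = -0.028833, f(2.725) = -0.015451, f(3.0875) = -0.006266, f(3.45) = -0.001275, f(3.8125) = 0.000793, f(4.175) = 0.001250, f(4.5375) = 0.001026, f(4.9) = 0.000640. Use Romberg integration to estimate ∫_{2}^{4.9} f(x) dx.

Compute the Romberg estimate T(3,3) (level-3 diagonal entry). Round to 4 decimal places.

-0.0249

T(0,0) (trapezoid, 1 panel, h=2.9000): -0.060932
T(1,0) (trapezoid, 2 panels, h=1.4500): -0.032315
T(2,0) (trapezoid, 4 panels, h=0.7250): -0.026453
T(3,0) (trapezoid, 8 panels, h=0.3625): -0.025291
T(1,1) = -0.032315 + (-0.032315 − (-0.060932))/3 = -0.022776
T(2,1) = -0.026453 + (-0.026453 − (-0.032315))/3 = -0.024499
T(3,1) = -0.025291 + (-0.025291 − (-0.026453))/3 = -0.024904
T(2,2) = -0.024499 + (-0.024499 − (-0.022776))/15 = -0.024614
T(3,2) = -0.024904 + (-0.024904 − (-0.024499))/15 = -0.024931
T(3,3) = -0.024931 + (-0.024931 − (-0.024614))/63 = -0.024936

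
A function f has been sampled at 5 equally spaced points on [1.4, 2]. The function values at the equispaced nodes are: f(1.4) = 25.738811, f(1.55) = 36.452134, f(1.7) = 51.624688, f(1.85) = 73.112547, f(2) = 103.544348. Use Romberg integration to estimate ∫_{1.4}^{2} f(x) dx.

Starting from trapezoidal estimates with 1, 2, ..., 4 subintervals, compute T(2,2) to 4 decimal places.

T(0,0) (trapezoid, 1 panel, h=0.6000): 38.784948
T(1,0) (trapezoid, 2 panels, h=0.3000): 34.879880
T(2,0) (trapezoid, 4 panels, h=0.1500): 33.874642
T(1,1) = 34.879880 + (34.879880 − 38.784948)/3 = 33.578191
T(2,1) = 33.874642 + (33.874642 − 34.879880)/3 = 33.539563
T(2,2) = 33.539563 + (33.539563 − 33.578191)/15 = 33.536988

33.5370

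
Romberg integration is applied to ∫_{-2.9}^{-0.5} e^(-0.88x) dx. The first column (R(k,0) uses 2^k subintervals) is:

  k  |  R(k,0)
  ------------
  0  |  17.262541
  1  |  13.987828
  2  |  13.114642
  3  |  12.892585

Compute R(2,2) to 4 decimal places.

12.8187

Richardson extrapolation on the trapezoidal column (denominator 4−1=3):
R(1,1) = (4·13.987828 − 17.262541) / 3 = 12.896257
R(2,1) = 13.114642 + (13.114642 − 13.987828)/3 = 12.823580
R(2,2) = 12.823580 + (12.823580 − 12.896257)/15 = 12.818735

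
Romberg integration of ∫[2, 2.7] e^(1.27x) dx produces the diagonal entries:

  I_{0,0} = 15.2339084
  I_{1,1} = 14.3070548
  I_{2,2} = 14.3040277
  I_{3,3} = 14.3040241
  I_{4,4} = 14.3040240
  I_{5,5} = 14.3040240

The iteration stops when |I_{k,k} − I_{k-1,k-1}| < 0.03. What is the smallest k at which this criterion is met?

|I_{1,1} − I_{0,0}| = 0.9268536 ≥ 0.03
|I_{2,2} − I_{1,1}| = 0.0030271 < 0.03

k = 2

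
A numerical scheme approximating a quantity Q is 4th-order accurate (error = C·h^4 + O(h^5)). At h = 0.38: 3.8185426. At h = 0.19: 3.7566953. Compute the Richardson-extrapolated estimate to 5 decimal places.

The leading error scales as h^4; refining by a factor of 2 reduces it by 2^4 = 16.
Extrapolated value = (16·A(h/2) − A(h)) / (16 − 1)
= (16·3.7566953 − 3.8185426) / 15
= 56.2885822 / 15 = 3.7525721

3.75257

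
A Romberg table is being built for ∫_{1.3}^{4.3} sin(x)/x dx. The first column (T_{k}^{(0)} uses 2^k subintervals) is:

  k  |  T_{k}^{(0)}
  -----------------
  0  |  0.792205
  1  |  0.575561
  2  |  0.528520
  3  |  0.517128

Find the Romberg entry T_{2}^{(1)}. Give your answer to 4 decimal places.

T_{2}^{(1)} = 0.528520 + (0.528520 − 0.575561)/3 = 0.512840

0.5128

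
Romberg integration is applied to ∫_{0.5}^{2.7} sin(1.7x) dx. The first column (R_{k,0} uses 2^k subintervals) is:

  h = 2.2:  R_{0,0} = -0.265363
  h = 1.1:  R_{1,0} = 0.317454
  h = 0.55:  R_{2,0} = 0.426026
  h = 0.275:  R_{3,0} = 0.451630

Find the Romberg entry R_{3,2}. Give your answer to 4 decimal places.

R_{2,1} = (4·0.426026 − 0.317454) / 3 = 0.462217
R_{3,1} = (4·0.451630 − 0.426026) / 3 = 0.460165
R_{3,2} = (16·0.460165 − 0.462217) / 15 = 0.460028

0.4600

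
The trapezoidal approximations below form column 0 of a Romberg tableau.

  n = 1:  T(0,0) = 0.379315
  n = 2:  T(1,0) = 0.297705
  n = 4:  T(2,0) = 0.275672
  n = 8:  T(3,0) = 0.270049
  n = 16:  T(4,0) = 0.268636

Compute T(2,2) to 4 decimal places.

0.2682

Richardson extrapolation on the trapezoidal column (denominator 4−1=3):
T(1,1) = (4·0.297705 − 0.379315) / 3 = 0.270502
T(2,1) = (4·0.275672 − 0.297705) / 3 = 0.268328
T(2,2) = 0.268328 + (0.268328 − 0.270502)/15 = 0.268183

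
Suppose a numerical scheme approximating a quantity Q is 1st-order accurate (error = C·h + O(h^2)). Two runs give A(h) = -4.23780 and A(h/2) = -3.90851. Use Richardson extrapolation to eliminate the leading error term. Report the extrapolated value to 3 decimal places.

-3.579

Extrapolated value = (2·A(h/2) − A(h)) / (2 − 1)
= (2·(-3.90851) − (-4.23780)) / 1
= -3.57922 / 1 = -3.57922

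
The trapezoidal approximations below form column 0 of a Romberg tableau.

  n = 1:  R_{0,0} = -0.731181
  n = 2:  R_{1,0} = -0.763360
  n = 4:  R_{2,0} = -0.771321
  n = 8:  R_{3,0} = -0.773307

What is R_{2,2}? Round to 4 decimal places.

Richardson extrapolation on the trapezoidal column (denominator 4−1=3):
R_{1,1} = -0.763360 + (-0.763360 − (-0.731181))/3 = -0.774086
R_{2,1} = (4·(-0.771321) − (-0.763360)) / 3 = -0.773975
R_{2,2} = (16·(-0.773975) − (-0.774086)) / 15 = -0.773968

-0.7740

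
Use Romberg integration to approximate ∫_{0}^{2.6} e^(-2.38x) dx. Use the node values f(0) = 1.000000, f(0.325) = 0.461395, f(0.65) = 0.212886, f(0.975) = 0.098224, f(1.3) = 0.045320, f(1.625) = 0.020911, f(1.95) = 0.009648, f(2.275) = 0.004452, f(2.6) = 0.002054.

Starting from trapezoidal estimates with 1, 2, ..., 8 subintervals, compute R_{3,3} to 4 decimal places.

R_{0,0} (trapezoid, 1 panel, h=2.6000): 1.302670
R_{1,0} (trapezoid, 2 panels, h=1.3000): 0.710251
R_{2,0} (trapezoid, 4 panels, h=0.6500): 0.499773
R_{3,0} (trapezoid, 8 panels, h=0.3250): 0.440005
R_{1,1} = 0.710251 + (0.710251 − 1.302670)/3 = 0.512778
R_{2,1} = 0.499773 + (0.499773 − 0.710251)/3 = 0.429614
R_{3,1} = 0.440005 + (0.440005 − 0.499773)/3 = 0.420082
R_{2,2} = 0.429614 + (0.429614 − 0.512778)/15 = 0.424070
R_{3,2} = 0.420082 + (0.420082 − 0.429614)/15 = 0.419447
R_{3,3} = 0.419447 + (0.419447 − 0.424070)/63 = 0.419374

0.4194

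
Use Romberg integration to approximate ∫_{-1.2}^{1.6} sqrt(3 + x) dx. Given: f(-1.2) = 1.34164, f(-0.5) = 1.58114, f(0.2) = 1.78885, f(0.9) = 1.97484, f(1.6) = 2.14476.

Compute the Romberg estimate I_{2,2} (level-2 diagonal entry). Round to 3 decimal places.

I_{0,0} (trapezoid, 1 panel, h=2.8000): 4.88096
I_{1,0} (trapezoid, 2 panels, h=1.4000): 4.94487
I_{2,0} (trapezoid, 4 panels, h=0.7000): 4.96162
I_{1,1} = 4.94487 + (4.94487 − 4.88096)/3 = 4.96617
I_{2,1} = 4.96162 + (4.96162 − 4.94487)/3 = 4.96720
I_{2,2} = 4.96720 + (4.96720 − 4.96617)/15 = 4.96727

4.967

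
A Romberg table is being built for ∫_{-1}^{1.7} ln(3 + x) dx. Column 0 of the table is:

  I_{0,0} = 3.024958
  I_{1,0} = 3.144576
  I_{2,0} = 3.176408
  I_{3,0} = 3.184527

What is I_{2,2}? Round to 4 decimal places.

3.1872

Richardson extrapolation on the trapezoidal column (denominator 4−1=3):
I_{1,1} = (4·3.144576 − 3.024958) / 3 = 3.184449
I_{2,1} = 3.176408 + (3.176408 − 3.144576)/3 = 3.187019
I_{2,2} = 3.187019 + (3.187019 − 3.184449)/15 = 3.187190
(Column j=1 coincides with Simpson's rule on the same nodes.)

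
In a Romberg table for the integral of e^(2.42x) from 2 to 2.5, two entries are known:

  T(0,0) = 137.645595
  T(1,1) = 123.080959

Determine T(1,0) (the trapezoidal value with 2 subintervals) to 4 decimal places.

126.7221

From T(1,1) = (4·T(1,0) − T(0,0))/3, solve for T(1,0):
4·T(1,0) = 3·123.080959 + 137.645595 = 506.888472
T(1,0) = 126.722118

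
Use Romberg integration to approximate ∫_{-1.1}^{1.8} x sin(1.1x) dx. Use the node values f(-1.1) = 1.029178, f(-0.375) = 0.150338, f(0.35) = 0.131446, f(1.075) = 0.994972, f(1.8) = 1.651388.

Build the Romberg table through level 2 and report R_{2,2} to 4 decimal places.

1.8364

R_{0,0} (trapezoid, 1 panel, h=2.9000): 3.886821
R_{1,0} (trapezoid, 2 panels, h=1.4500): 2.134007
R_{2,0} (trapezoid, 4 panels, h=0.7250): 1.897353
R_{1,1} = 2.134007 + (2.134007 − 3.886821)/3 = 1.549736
R_{2,1} = 1.897353 + (1.897353 − 2.134007)/3 = 1.818468
R_{2,2} = 1.818468 + (1.818468 − 1.549736)/15 = 1.836383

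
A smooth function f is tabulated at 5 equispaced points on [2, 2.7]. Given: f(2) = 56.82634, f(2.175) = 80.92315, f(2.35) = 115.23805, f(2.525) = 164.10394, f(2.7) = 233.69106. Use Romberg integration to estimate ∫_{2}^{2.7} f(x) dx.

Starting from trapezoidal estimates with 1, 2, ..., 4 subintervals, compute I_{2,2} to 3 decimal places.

87.557

I_{0,0} (trapezoid, 1 panel, h=0.7000): 101.68109
I_{1,0} (trapezoid, 2 panels, h=0.3500): 91.17386
I_{2,0} (trapezoid, 4 panels, h=0.1750): 88.46667
I_{1,1} = 91.17386 + (91.17386 − 101.68109)/3 = 87.67145
I_{2,1} = 88.46667 + (88.46667 − 91.17386)/3 = 87.56427
I_{2,2} = 87.56427 + (87.56427 − 87.67145)/15 = 87.55712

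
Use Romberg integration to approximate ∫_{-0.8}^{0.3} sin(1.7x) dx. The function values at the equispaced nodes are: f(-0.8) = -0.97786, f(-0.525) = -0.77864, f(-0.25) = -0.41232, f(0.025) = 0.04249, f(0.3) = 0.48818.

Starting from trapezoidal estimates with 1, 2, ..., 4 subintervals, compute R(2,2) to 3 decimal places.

R(0,0) (trapezoid, 1 panel, h=1.1000): -0.26932
R(1,0) (trapezoid, 2 panels, h=0.5500): -0.36144
R(2,0) (trapezoid, 4 panels, h=0.2750): -0.38316
R(1,1) = -0.36144 + (-0.36144 − (-0.26932))/3 = -0.39215
R(2,1) = -0.38316 + (-0.38316 − (-0.36144))/3 = -0.39040
R(2,2) = -0.39040 + (-0.39040 − (-0.39215))/15 = -0.39028

-0.390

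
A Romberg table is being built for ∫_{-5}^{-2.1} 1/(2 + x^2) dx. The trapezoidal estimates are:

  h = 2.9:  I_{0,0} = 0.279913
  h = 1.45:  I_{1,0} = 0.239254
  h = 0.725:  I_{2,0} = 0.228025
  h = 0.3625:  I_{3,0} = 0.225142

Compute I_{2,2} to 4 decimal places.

0.2242

Richardson extrapolation on the trapezoidal column (denominator 4−1=3):
I_{1,1} = (4·0.239254 − 0.279913) / 3 = 0.225701
I_{2,1} = (4·0.228025 − 0.239254) / 3 = 0.224282
I_{2,2} = (16·0.224282 − 0.225701) / 15 = 0.224187
(Column j=1 coincides with Simpson's rule on the same nodes.)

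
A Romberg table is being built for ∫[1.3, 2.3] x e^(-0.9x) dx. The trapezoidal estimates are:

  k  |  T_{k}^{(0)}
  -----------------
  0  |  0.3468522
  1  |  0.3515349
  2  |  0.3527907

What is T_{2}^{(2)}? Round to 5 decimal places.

0.35322

Richardson extrapolation on the trapezoidal column (denominator 4−1=3):
T_{1}^{(1)} = 0.3515349 + (0.3515349 − 0.3468522)/3 = 0.3530958
T_{2}^{(1)} = (4·0.3527907 − 0.3515349) / 3 = 0.3532093
T_{2}^{(2)} = (16·0.3532093 − 0.3530958) / 15 = 0.3532169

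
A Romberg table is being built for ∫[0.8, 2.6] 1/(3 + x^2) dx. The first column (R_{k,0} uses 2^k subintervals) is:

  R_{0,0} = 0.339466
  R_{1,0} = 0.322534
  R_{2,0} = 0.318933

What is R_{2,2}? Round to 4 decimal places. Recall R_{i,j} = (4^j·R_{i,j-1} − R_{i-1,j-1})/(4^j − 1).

0.3178

R_{1,1} = 0.322534 + (0.322534 − 0.339466)/3 = 0.316890
R_{2,1} = (4·0.318933 − 0.322534) / 3 = 0.317733
R_{2,2} = 0.317733 + (0.317733 − 0.316890)/15 = 0.317789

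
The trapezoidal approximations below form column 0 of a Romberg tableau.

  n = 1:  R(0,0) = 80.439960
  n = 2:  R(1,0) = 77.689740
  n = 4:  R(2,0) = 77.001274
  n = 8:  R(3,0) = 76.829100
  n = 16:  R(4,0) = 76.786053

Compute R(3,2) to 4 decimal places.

R(2,1) = 77.001274 + (77.001274 − 77.689740)/3 = 76.771785
R(3,1) = (4·76.829100 − 77.001274) / 3 = 76.771709
R(3,2) = 76.771709 + (76.771709 − 76.771785)/15 = 76.771704

76.7717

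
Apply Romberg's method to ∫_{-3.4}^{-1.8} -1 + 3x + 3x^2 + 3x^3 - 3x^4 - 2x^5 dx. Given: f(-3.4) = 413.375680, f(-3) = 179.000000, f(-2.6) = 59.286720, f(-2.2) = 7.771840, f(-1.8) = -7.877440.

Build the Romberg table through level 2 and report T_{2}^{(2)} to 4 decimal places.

T_{0}^{(0)} (trapezoid, 1 panel, h=1.6000): 324.398592
T_{1}^{(0)} (trapezoid, 2 panels, h=0.8000): 209.628672
T_{2}^{(0)} (trapezoid, 4 panels, h=0.4000): 179.523072
T_{1}^{(1)} = 209.628672 + (209.628672 − 324.398592)/3 = 171.372032
T_{2}^{(1)} = 179.523072 + (179.523072 − 209.628672)/3 = 169.487872
T_{2}^{(2)} = 169.487872 + (169.487872 − 171.372032)/15 = 169.362261

169.3623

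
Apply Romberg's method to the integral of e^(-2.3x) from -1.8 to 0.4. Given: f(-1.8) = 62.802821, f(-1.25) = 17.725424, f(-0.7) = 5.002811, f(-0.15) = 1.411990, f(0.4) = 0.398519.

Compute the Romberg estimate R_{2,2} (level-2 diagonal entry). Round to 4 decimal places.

27.2517

R_{0,0} (trapezoid, 1 panel, h=2.2000): 69.521474
R_{1,0} (trapezoid, 2 panels, h=1.1000): 40.263829
R_{2,0} (trapezoid, 4 panels, h=0.5500): 30.657492
R_{1,1} = 40.263829 + (40.263829 − 69.521474)/3 = 30.511281
R_{2,1} = 30.657492 + (30.657492 − 40.263829)/3 = 27.455380
R_{2,2} = 27.455380 + (27.455380 − 30.511281)/15 = 27.251653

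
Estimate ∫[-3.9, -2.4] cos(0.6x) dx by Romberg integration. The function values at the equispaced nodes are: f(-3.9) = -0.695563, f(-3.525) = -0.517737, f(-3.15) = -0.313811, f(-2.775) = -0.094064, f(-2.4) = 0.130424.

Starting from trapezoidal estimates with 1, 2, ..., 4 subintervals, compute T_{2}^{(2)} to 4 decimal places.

T_{0}^{(0)} (trapezoid, 1 panel, h=1.5000): -0.423854
T_{1}^{(0)} (trapezoid, 2 panels, h=0.7500): -0.447285
T_{2}^{(0)} (trapezoid, 4 panels, h=0.3750): -0.453068
T_{1}^{(1)} = -0.447285 + (-0.447285 − (-0.423854))/3 = -0.455095
T_{2}^{(1)} = -0.453068 + (-0.453068 − (-0.447285))/3 = -0.454996
T_{2}^{(2)} = -0.454996 + (-0.454996 − (-0.455095))/15 = -0.454989

-0.4550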